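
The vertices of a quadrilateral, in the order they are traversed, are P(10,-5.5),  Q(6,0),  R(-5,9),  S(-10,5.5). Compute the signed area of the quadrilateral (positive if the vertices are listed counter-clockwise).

P→Q: (10)(0) − (6)(-5.5) = 33
Q→R: (6)(9) − (-5)(0) = 54
R→S: (-5)(5.5) − (-10)(9) = 62.5
S→P: (-10)(-5.5) − (10)(5.5) = 0
Σ = 149.5
Signed area = Σ/2 = 74.75 (positive ⇒ counter-clockwise traversal).

74.75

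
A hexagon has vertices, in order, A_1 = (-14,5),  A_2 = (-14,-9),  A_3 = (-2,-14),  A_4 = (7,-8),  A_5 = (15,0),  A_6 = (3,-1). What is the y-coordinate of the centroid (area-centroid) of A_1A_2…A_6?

Apply the surveyor's formula. First the cross-terms c_i = x_i·y_{i+1} − x_{i+1}·y_i:
  196, 178, 114, 120, -15, 1  ⇒  2A = 594, A = 297.
Then Σ (y_i + y_{i+1})·c_i = -8327, so ȳ = -8327 / (6·297) = -757/162.

-757/162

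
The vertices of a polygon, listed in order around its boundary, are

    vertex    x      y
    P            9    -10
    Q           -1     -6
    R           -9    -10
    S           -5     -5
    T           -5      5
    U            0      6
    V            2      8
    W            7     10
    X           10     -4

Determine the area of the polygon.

Apply the shoelace (surveyor's) formula: 2A = Σ (x_i·y_{i+1} − x_{i+1}·y_i), indices taken mod 9.
Σ = (-64) + (-44) + (-5) + (-50) + (-30) + (-12) + (-36) + (-128) + (-64) = -433
Area = |Σ|/2 = 216.5.

216.5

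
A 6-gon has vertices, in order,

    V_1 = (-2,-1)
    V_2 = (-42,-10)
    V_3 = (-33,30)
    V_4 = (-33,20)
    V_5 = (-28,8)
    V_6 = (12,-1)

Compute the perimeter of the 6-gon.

|V_1V_2| = √((-40)² + (-9)²) = √1681 = 41
|V_2V_3| = √((9)² + (40)²) = √1681 = 41
|V_3V_4| = √((0)² + (-10)²) = √100 = 10
|V_4V_5| = √((5)² + (-12)²) = √169 = 13
|V_5V_6| = √((40)² + (-9)²) = √1681 = 41
|V_6V_1| = √((-14)² + (0)²) = √196 = 14
Perimeter = 41 + 41 + 10 + 13 + 41 + 14 = 160.

160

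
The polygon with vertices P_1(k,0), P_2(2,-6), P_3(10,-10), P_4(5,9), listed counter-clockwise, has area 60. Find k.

Write out the shoelace sum; only the two edges meeting at P_1 involve k:
2·Area = [(5·0 − k·9) + (k·(-6) − 2·0)] + 180
       = -15·k + 180 = 120
⇒ k = 4.

4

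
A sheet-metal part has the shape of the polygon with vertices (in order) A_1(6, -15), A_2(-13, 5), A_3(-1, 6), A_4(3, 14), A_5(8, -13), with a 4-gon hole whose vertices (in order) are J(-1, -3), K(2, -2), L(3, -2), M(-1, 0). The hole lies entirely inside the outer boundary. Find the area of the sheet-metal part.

226

Outer boundary:
Apply Gauss's area formula: 2A = Σ (x_i·y_{i+1} − x_{i+1}·y_i), indices taken mod 5.
Σ = (-165) + (-73) + (-32) + (-151) + (-42) = -463
Area = |Σ|/2 = 231.5.
Hole:
Apply the shoelace (surveyor's) formula: 2A = Σ (x_i·y_{i+1} − x_{i+1}·y_i), indices taken mod 4.
Σ = (8) + (2) + (-2) + (3) = 11
Area = |Σ|/2 = 5.5.
Net area = 231.5 − 5.5 = 226.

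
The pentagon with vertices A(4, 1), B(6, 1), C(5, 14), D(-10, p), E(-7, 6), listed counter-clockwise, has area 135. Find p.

Write out the shoelace sum; only the two edges meeting at D involve p:
2·Area = [(5·p − (-10)·14) + ((-10)·6 − (-7)·p)] + 46
       = 12·p + 126 = 270
⇒ p = 12.

12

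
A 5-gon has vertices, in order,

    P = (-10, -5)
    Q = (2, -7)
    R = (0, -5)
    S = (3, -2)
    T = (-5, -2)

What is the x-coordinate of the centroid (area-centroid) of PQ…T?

Apply the shoelace formula. First the cross-terms c_i = x_i·y_{i+1} − x_{i+1}·y_i:
  80, -10, 15, -16, 5  ⇒  2A = 74, A = 37.
Then Σ (x_i + x_{i+1})·c_i = -658, so x̄ = -658 / (6·37) = -329/111.

-329/111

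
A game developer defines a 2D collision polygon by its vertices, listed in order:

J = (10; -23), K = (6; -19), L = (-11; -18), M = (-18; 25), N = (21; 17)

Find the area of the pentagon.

Apply Gauss's area formula: 2A = Σ (x_i·y_{i+1} − x_{i+1}·y_i), indices taken mod 5.
Σ = (-52) + (-317) + (-599) + (-831) + (-653) = -2452
Area = |Σ|/2 = 1226.

1226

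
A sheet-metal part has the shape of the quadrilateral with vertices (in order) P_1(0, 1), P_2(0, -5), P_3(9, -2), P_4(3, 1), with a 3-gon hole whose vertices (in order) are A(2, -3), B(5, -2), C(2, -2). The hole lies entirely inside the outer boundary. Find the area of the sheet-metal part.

Outer boundary:
Apply the surveyor's formula: 2A = Σ (x_i·y_{i+1} − x_{i+1}·y_i), indices taken mod 4.
Σ = (0) + (45) + (15) + (3) = 63
Area = |Σ|/2 = 31.5.
Hole:
Apply the shoelace formula: 2A = Σ (x_i·y_{i+1} − x_{i+1}·y_i), indices taken mod 3.
Cross-terms: 11, -6, -2  ⇒  Σ = 3
Area = |Σ|/2 = 1.5.
Net area = 31.5 − 1.5 = 30.

30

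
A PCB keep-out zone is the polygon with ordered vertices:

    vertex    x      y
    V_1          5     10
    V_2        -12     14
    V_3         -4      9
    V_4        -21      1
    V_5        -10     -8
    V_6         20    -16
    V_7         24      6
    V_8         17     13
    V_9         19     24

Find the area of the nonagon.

883

Cross-terms: 190, -52, 185, 178, 320, 504, 210, 161, 70  ⇒  Σ = 1766
Area = |Σ|/2 = 883.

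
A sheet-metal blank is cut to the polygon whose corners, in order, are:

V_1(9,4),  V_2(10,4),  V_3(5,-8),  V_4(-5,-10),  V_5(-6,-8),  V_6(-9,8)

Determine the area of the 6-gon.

Σ = (-4) + (-100) + (-90) + (-20) + (-120) + (-108) = -442
Area = |Σ|/2 = 221.

221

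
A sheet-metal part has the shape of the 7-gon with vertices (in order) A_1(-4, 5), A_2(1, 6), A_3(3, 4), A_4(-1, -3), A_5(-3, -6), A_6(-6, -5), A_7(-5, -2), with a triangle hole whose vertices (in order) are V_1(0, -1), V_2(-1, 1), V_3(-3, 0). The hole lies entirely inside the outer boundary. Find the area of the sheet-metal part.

Outer boundary:
Apply the shoelace formula: 2A = Σ (x_i·y_{i+1} − x_{i+1}·y_i), indices taken mod 7.
Cross-terms: -29, -14, -5, -3, -21, -13, -33  ⇒  Σ = -118
Area = |Σ|/2 = 59.
Hole:
Σ = (-1) + (3) + (3) = 5
Area = |Σ|/2 = 2.5.
Net area = 59 − 2.5 = 56.5.

56.5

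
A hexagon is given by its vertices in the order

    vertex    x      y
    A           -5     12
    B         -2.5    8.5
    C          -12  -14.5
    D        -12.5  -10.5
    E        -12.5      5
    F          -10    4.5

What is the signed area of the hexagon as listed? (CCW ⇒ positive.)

Apply Gauss's area formula: 2A = Σ (x_i·y_{i+1} − x_{i+1}·y_i), indices taken mod 6.
Cross-terms: -12.5, 138.25, -55.25, -193.75, -6.25, -97.5  ⇒  Σ = -227
Signed area = Σ/2 = -113.5 (negative ⇒ clockwise traversal).

-113.5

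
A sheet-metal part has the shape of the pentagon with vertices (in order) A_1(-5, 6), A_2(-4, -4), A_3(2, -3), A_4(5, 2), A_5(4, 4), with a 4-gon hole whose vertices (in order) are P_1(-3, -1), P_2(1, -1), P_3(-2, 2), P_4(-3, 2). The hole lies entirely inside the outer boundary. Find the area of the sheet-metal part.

Outer boundary:
Apply the surveyor's formula: 2A = Σ (x_i·y_{i+1} − x_{i+1}·y_i), indices taken mod 5.
A_1→A_2: (-5)(-4) − (-4)(6) = 44
A_2→A_3: (-4)(-3) − (2)(-4) = 20
A_3→A_4: (2)(2) − (5)(-3) = 19
A_4→A_5: (5)(4) − (4)(2) = 12
A_5→A_1: (4)(6) − (-5)(4) = 44
Σ = 139
Area = |Σ|/2 = 69.5.
Hole:
P_1→P_2: (-3)(-1) − (1)(-1) = 4
P_2→P_3: (1)(2) − (-2)(-1) = 0
P_3→P_4: (-2)(2) − (-3)(2) = 2
P_4→P_1: (-3)(-1) − (-3)(2) = 9
Σ = 15
Area = |Σ|/2 = 7.5.
Net area = 69.5 − 7.5 = 62.

62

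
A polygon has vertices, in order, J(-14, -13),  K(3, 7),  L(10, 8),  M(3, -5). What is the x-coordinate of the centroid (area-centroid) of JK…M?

Apply the shoelace (surveyor's) formula. First the cross-terms c_i = x_i·y_{i+1} − x_{i+1}·y_i:
  -59, -46, -74, -109  ⇒  2A = -288, A = -144.
Then Σ (x_i + x_{i+1})·c_i = 288, so x̄ = 288 / (6·(-144)) = -1/3.

-1/3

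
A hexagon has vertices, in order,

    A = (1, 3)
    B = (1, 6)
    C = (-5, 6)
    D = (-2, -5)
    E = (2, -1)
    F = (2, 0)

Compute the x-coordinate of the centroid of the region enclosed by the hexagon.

Apply the shoelace formula. First the cross-terms c_i = x_i·y_{i+1} − x_{i+1}·y_i:
  3, 36, 37, 12, 2, 6  ⇒  2A = 96, A = 48.
Then Σ (x_i + x_{i+1})·c_i = -371, so x̄ = -371 / (6·48) = -371/288.

-371/288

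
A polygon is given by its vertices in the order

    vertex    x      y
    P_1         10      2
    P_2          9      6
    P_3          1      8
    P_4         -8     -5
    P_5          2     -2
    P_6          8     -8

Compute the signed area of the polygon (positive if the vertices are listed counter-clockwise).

144.5

P_1→P_2: (10)(6) − (9)(2) = 42
P_2→P_3: (9)(8) − (1)(6) = 66
P_3→P_4: (1)(-5) − (-8)(8) = 59
P_4→P_5: (-8)(-2) − (2)(-5) = 26
P_5→P_6: (2)(-8) − (8)(-2) = 0
P_6→P_1: (8)(2) − (10)(-8) = 96
Σ = 289
Signed area = Σ/2 = 144.5 (positive ⇒ counter-clockwise traversal).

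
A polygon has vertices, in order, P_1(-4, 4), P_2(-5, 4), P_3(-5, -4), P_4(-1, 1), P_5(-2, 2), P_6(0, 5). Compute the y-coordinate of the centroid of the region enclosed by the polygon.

169/135

Apply the shoelace (surveyor's) formula. First the cross-terms c_i = x_i·y_{i+1} − x_{i+1}·y_i:
  4, 40, -9, 0, -10, 20  ⇒  2A = 45, A = 22.5.
Then Σ (y_i + y_{i+1})·c_i = 169, so ȳ = 169 / (6·22.5) = 169/135.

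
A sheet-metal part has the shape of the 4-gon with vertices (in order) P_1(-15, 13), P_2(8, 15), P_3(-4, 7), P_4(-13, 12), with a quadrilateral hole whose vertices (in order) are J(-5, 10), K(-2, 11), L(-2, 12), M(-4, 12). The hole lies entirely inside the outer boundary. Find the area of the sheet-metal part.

Outer boundary:
Apply the shoelace (surveyor's) formula: 2A = Σ (x_i·y_{i+1} − x_{i+1}·y_i), indices taken mod 4.
Σ = (-329) + (116) + (43) + (11) = -159
Area = |Σ|/2 = 79.5.
Hole:
Apply the shoelace (surveyor's) formula: 2A = Σ (x_i·y_{i+1} − x_{i+1}·y_i), indices taken mod 4.
Cross-terms: -35, -2, 24, 20  ⇒  Σ = 7
Area = |Σ|/2 = 3.5.
Net area = 79.5 − 3.5 = 76.

76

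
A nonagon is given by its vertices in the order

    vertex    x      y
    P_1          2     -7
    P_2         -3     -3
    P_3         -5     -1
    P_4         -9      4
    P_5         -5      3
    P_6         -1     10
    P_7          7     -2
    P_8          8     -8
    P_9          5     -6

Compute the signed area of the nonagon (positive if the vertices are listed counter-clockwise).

Apply the shoelace (surveyor's) formula: 2A = Σ (x_i·y_{i+1} − x_{i+1}·y_i), indices taken mod 9.
Σ = (-27) + (-12) + (-29) + (-7) + (-47) + (-68) + (-40) + (-8) + (-23) = -261
Signed area = Σ/2 = -130.5 (negative ⇒ clockwise traversal).

-130.5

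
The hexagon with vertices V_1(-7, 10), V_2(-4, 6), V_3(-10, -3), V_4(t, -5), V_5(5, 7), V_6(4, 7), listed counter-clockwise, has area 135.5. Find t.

Write out the shoelace sum; only the two edges meeting at V_4 involve t:
2·Area = [((-10)·(-5) − t·(-3)) + (t·7 − 5·(-5))] + 166
       = 10·t + 241 = 271
⇒ t = 3.

3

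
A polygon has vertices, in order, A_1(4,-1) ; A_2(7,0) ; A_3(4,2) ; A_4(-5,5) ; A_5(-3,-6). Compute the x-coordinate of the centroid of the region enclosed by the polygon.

Apply the shoelace formula. First the cross-terms c_i = x_i·y_{i+1} − x_{i+1}·y_i:
  7, 14, 30, 45, 27  ⇒  2A = 123, A = 61.5.
Then Σ (x_i + x_{i+1})·c_i = -132, so x̄ = -132 / (6·61.5) = -44/123.

-44/123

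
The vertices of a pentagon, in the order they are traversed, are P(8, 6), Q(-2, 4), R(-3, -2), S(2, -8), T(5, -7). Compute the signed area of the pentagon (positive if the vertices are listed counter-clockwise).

Σ = (44) + (16) + (28) + (26) + (86) = 200
Signed area = Σ/2 = 100 (positive ⇒ counter-clockwise traversal).

100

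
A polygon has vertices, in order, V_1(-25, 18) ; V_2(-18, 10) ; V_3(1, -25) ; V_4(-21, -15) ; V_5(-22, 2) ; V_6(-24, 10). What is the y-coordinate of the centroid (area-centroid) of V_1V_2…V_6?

Apply the surveyor's formula. First the cross-terms c_i = x_i·y_{i+1} − x_{i+1}·y_i:
  74, 440, -540, -372, -172, -182  ⇒  2A = -752, A = -376.
Then Σ (y_i + y_{i+1})·c_i = 14748, so ȳ = 14748 / (6·(-376)) = -1229/188.

-1229/188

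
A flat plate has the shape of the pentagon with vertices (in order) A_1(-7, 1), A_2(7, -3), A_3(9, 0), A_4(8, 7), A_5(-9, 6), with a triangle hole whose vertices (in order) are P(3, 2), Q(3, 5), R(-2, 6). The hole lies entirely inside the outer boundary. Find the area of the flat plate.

116.5

Outer boundary:
Σ = (14) + (27) + (63) + (111) + (33) = 248
Area = |Σ|/2 = 124.
Hole:
Σ = (9) + (28) + (-22) = 15
Area = |Σ|/2 = 7.5.
Net area = 124 − 7.5 = 116.5.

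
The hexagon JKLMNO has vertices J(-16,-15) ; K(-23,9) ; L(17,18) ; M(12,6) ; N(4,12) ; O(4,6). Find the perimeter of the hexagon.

|JK| = √((-7)² + (24)²) = √625 = 25
|KL| = √((40)² + (9)²) = √1681 = 41
|LM| = √((-5)² + (-12)²) = √169 = 13
|MN| = √((-8)² + (6)²) = √100 = 10
|NO| = √((0)² + (-6)²) = √36 = 6
|OJ| = √((-20)² + (-21)²) = √841 = 29
Perimeter = 25 + 41 + 13 + 10 + 6 + 29 = 124.

124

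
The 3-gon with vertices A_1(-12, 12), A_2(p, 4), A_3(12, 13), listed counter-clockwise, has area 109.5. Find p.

15

Write out the shoelace sum; only the two edges meeting at A_2 involve p:
2·Area = [((-12)·4 − p·12) + (p·13 − 12·4)] + 300
       = 1·p + 204 = 219
⇒ p = 15.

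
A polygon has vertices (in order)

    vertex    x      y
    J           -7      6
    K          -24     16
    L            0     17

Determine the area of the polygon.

128.5

Apply the surveyor's formula: 2A = Σ (x_i·y_{i+1} − x_{i+1}·y_i), indices taken mod 3.
Cross-terms: 32, -408, 119  ⇒  Σ = -257
Area = |Σ|/2 = 128.5.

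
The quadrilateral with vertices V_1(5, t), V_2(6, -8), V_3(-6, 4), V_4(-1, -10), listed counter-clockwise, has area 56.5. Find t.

-9

Write out the shoelace sum; only the two edges meeting at V_1 involve t:
2·Area = [((-1)·t − 5·(-10)) + (5·(-8) − 6·t)] + 40
       = -7·t + 50 = 113
⇒ t = -9.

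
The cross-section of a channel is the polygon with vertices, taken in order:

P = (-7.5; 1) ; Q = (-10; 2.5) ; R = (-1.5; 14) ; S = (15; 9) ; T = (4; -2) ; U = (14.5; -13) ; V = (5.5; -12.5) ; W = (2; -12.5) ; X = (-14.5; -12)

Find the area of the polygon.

Σ = (-8.75) + (-136.25) + (-223.5) + (-66) + (-23) + (-109.75) + (-43.75) + (-205.25) + (-104.5) = -920.75
Area = |Σ|/2 = 460.375.

460.375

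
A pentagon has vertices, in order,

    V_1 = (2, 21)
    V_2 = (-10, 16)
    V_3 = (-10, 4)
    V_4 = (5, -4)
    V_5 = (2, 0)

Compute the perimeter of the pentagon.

68

|V_1V_2| = √((-12)² + (-5)²) = √169 = 13
|V_2V_3| = √((0)² + (-12)²) = √144 = 12
|V_3V_4| = √((15)² + (-8)²) = √289 = 17
|V_4V_5| = √((-3)² + (4)²) = √25 = 5
|V_5V_1| = √((0)² + (21)²) = √441 = 21
Perimeter = 13 + 12 + 17 + 5 + 21 = 68.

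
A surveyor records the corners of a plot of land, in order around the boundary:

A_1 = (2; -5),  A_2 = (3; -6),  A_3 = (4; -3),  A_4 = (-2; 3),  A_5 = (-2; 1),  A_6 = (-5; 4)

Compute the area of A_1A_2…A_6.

Apply the surveyor's formula: 2A = Σ (x_i·y_{i+1} − x_{i+1}·y_i), indices taken mod 6.
Σ = (3) + (15) + (6) + (4) + (-3) + (17) = 42
Area = |Σ|/2 = 21.

21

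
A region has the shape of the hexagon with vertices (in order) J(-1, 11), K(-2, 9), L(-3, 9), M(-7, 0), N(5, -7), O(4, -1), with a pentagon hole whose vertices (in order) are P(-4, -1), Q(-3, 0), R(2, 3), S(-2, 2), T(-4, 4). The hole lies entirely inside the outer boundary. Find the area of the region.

91

Outer boundary:
Apply Gauss's area formula: 2A = Σ (x_i·y_{i+1} − x_{i+1}·y_i), indices taken mod 6.
Σ = (13) + (9) + (63) + (49) + (23) + (43) = 200
Area = |Σ|/2 = 100.
Hole:
Apply Gauss's area formula: 2A = Σ (x_i·y_{i+1} − x_{i+1}·y_i), indices taken mod 5.
Σ = (-3) + (-9) + (10) + (0) + (20) = 18
Area = |Σ|/2 = 9.
Net area = 100 − 9 = 91.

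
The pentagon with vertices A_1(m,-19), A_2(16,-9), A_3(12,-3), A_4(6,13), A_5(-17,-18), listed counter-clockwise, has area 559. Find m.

16

The doubled signed area Σ (x_i y_{i+1} − x_{i+1} y_i) is linear in m.
With m=0 it equals 974; the coefficient of m is 9 (from the two edges through A_1).
So 9·m + 974 = 2·559 = 1118 ⇒ m = 16.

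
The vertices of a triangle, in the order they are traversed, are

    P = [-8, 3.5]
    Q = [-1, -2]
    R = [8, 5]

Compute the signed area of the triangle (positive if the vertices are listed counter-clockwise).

P→Q: (-8)(-2) − (-1)(3.5) = 19.5
Q→R: (-1)(5) − (8)(-2) = 11
R→P: (8)(3.5) − (-8)(5) = 68
Σ = 98.5
Signed area = Σ/2 = 49.25 (positive ⇒ counter-clockwise traversal).

49.25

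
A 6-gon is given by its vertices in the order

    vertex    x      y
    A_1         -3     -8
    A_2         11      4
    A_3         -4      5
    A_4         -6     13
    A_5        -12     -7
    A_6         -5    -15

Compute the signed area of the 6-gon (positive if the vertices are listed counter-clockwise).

231.5

Apply the surveyor's formula: 2A = Σ (x_i·y_{i+1} − x_{i+1}·y_i), indices taken mod 6.
Σ = (76) + (71) + (-22) + (198) + (145) + (-5) = 463
Signed area = Σ/2 = 231.5 (positive ⇒ counter-clockwise traversal).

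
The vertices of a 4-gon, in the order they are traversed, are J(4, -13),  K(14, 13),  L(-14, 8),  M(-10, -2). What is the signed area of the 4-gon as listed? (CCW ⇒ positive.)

387

Apply Gauss's area formula: 2A = Σ (x_i·y_{i+1} − x_{i+1}·y_i), indices taken mod 4.
Σ = (234) + (294) + (108) + (138) = 774
Signed area = Σ/2 = 387 (positive ⇒ counter-clockwise traversal).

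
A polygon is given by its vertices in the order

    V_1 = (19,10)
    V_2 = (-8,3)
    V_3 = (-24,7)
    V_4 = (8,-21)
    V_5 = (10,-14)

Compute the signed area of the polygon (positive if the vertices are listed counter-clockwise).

532.5

Apply the shoelace (surveyor's) formula: 2A = Σ (x_i·y_{i+1} − x_{i+1}·y_i), indices taken mod 5.
Σ = (137) + (16) + (448) + (98) + (366) = 1065
Signed area = Σ/2 = 532.5 (positive ⇒ counter-clockwise traversal).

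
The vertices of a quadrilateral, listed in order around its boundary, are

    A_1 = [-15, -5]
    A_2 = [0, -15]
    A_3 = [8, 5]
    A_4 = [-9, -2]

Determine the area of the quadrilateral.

Apply the shoelace (surveyor's) formula: 2A = Σ (x_i·y_{i+1} − x_{i+1}·y_i), indices taken mod 4.
Σ = (225) + (120) + (29) + (15) = 389
Area = |Σ|/2 = 194.5.

194.5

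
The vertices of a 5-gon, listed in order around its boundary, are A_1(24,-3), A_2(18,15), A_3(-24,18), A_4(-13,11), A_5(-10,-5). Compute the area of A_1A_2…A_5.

696.5

Apply the shoelace (surveyor's) formula: 2A = Σ (x_i·y_{i+1} − x_{i+1}·y_i), indices taken mod 5.
Σ = (414) + (684) + (-30) + (175) + (150) = 1393
Area = |Σ|/2 = 696.5.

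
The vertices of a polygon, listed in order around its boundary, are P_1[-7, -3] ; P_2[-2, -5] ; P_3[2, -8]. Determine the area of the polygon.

3.5

Cross-terms: 29, 26, -62  ⇒  Σ = -7
Area = |Σ|/2 = 3.5.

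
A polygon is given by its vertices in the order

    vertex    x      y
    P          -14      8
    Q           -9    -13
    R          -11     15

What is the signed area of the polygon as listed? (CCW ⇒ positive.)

49

Apply the shoelace formula: 2A = Σ (x_i·y_{i+1} − x_{i+1}·y_i), indices taken mod 3.
P→Q: (-14)(-13) − (-9)(8) = 254
Q→R: (-9)(15) − (-11)(-13) = -278
R→P: (-11)(8) − (-14)(15) = 122
Σ = 98
Signed area = Σ/2 = 49 (positive ⇒ counter-clockwise traversal).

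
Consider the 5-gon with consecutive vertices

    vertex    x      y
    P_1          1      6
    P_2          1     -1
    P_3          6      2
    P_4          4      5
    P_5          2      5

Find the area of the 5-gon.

Apply the surveyor's formula: 2A = Σ (x_i·y_{i+1} − x_{i+1}·y_i), indices taken mod 5.
Σ = (-7) + (8) + (22) + (10) + (7) = 40
Area = |Σ|/2 = 20.

20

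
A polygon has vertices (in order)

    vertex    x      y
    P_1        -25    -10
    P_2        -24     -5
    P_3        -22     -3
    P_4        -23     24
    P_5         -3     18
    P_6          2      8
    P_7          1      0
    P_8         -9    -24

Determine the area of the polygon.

847

Apply the shoelace (surveyor's) formula: 2A = Σ (x_i·y_{i+1} − x_{i+1}·y_i), indices taken mod 8.
Σ = (-115) + (-38) + (-597) + (-342) + (-60) + (-8) + (-24) + (-510) = -1694
Area = |Σ|/2 = 847.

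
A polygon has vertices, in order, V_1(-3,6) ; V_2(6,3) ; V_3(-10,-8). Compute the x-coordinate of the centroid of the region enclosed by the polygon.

Apply the shoelace formula. First the cross-terms c_i = x_i·y_{i+1} − x_{i+1}·y_i:
  -45, -18, -84  ⇒  2A = -147, A = -73.5.
Then Σ (x_i + x_{i+1})·c_i = 1029, so x̄ = 1029 / (6·(-73.5)) = -7/3.

-7/3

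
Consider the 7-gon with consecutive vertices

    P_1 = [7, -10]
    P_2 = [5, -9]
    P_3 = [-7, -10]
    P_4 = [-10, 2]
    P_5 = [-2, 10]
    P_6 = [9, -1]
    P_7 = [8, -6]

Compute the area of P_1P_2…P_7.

254

Σ = (-13) + (-113) + (-114) + (-96) + (-88) + (-46) + (-38) = -508
Area = |Σ|/2 = 254.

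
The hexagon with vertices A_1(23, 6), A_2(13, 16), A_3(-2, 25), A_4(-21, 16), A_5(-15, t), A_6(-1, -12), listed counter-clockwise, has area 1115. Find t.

-20

Write out the shoelace sum; only the two edges meeting at A_5 involve t:
2·Area = [((-21)·t − (-15)·16) + ((-15)·(-12) − (-1)·t)] + 1410
       = -20·t + 1830 = 2230
⇒ t = -20.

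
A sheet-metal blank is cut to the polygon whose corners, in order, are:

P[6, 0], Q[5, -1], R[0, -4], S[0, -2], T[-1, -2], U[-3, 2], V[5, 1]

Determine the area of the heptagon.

Apply the surveyor's formula: 2A = Σ (x_i·y_{i+1} − x_{i+1}·y_i), indices taken mod 7.
Σ = (-6) + (-20) + (0) + (-2) + (-8) + (-13) + (-6) = -55
Area = |Σ|/2 = 27.5.

27.5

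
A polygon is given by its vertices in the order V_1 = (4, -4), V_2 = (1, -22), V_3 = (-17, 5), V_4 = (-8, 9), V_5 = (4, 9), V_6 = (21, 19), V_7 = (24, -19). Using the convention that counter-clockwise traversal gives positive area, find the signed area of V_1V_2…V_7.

Σ = (-84) + (-369) + (-113) + (-108) + (-113) + (-855) + (-20) = -1662
Signed area = Σ/2 = -831 (negative ⇒ clockwise traversal).

-831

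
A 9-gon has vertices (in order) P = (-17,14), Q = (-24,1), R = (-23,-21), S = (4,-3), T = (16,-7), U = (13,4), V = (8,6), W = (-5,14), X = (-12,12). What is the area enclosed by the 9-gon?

Apply the surveyor's formula: 2A = Σ (x_i·y_{i+1} − x_{i+1}·y_i), indices taken mod 9.
Σ = (319) + (527) + (153) + (20) + (155) + (46) + (142) + (108) + (36) = 1506
Area = |Σ|/2 = 753.

753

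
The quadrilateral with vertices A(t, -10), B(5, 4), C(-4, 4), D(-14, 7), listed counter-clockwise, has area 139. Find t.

Write out the shoelace sum; only the two edges meeting at A involve t:
2·Area = [((-14)·(-10) − t·7) + (t·4 − 5·(-10))] + 64
       = -3·t + 254 = 278
⇒ t = -8.

-8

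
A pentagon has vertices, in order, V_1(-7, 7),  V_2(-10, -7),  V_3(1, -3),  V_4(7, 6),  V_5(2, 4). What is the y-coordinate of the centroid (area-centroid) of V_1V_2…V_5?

111/241

Apply the shoelace formula. First the cross-terms c_i = x_i·y_{i+1} − x_{i+1}·y_i:
  119, 37, 27, 16, 42  ⇒  2A = 241, A = 120.5.
Then Σ (y_i + y_{i+1})·c_i = 333, so ȳ = 333 / (6·120.5) = 111/241.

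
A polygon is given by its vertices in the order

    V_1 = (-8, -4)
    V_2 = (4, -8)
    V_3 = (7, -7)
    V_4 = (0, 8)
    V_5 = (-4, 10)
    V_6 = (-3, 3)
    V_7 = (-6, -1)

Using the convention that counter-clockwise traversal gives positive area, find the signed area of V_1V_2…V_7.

125.5

Σ = (80) + (28) + (56) + (32) + (18) + (21) + (16) = 251
Signed area = Σ/2 = 125.5 (positive ⇒ counter-clockwise traversal).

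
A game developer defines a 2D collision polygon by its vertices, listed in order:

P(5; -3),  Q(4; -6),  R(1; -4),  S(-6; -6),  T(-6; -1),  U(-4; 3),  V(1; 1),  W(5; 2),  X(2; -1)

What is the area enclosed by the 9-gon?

65

Apply Gauss's area formula: 2A = Σ (x_i·y_{i+1} − x_{i+1}·y_i), indices taken mod 9.
Σ = (-18) + (-10) + (-30) + (-30) + (-22) + (-7) + (-3) + (-9) + (-1) = -130
Area = |Σ|/2 = 65.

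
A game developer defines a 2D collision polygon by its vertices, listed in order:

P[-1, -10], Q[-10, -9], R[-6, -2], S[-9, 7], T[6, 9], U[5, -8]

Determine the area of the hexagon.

Apply Gauss's area formula: 2A = Σ (x_i·y_{i+1} − x_{i+1}·y_i), indices taken mod 6.
Σ = (-91) + (-34) + (-60) + (-123) + (-93) + (-58) = -459
Area = |Σ|/2 = 229.5.

229.5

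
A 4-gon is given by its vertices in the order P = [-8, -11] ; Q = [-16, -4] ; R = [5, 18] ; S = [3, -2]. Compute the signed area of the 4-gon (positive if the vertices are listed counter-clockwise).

Cross-terms: -144, -268, -64, -49  ⇒  Σ = -525
Signed area = Σ/2 = -262.5 (negative ⇒ clockwise traversal).

-262.5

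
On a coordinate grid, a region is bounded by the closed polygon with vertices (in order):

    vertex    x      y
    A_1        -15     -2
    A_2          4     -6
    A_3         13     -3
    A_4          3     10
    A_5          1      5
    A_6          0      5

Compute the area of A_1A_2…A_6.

194

Apply the surveyor's formula: 2A = Σ (x_i·y_{i+1} − x_{i+1}·y_i), indices taken mod 6.
A_1→A_2: (-15)(-6) − (4)(-2) = 98
A_2→A_3: (4)(-3) − (13)(-6) = 66
A_3→A_4: (13)(10) − (3)(-3) = 139
A_4→A_5: (3)(5) − (1)(10) = 5
A_5→A_6: (1)(5) − (0)(5) = 5
A_6→A_1: (0)(-2) − (-15)(5) = 75
Σ = 388
Area = |Σ|/2 = 194.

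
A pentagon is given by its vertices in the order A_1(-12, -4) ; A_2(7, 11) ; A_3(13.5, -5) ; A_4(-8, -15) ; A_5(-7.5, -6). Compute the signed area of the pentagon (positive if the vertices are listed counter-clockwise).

Apply the shoelace formula: 2A = Σ (x_i·y_{i+1} − x_{i+1}·y_i), indices taken mod 5.
A_1→A_2: (-12)(11) − (7)(-4) = -104
A_2→A_3: (7)(-5) − (13.5)(11) = -183.5
A_3→A_4: (13.5)(-15) − (-8)(-5) = -242.5
A_4→A_5: (-8)(-6) − (-7.5)(-15) = -64.5
A_5→A_1: (-7.5)(-4) − (-12)(-6) = -42
Σ = -636.5
Signed area = Σ/2 = -318.25 (negative ⇒ clockwise traversal).

-318.25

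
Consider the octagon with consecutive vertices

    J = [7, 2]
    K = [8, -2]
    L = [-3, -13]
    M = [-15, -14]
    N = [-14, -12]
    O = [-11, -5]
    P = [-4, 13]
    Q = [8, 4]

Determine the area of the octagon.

Apply Gauss's area formula: 2A = Σ (x_i·y_{i+1} − x_{i+1}·y_i), indices taken mod 8.
J→K: (7)(-2) − (8)(2) = -30
K→L: (8)(-13) − (-3)(-2) = -110
L→M: (-3)(-14) − (-15)(-13) = -153
M→N: (-15)(-12) − (-14)(-14) = -16
N→O: (-14)(-5) − (-11)(-12) = -62
O→P: (-11)(13) − (-4)(-5) = -163
P→Q: (-4)(4) − (8)(13) = -120
Q→J: (8)(2) − (7)(4) = -12
Σ = -666
Area = |Σ|/2 = 333.

333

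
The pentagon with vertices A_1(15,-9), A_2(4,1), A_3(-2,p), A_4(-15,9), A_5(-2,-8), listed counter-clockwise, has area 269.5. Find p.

12

Write out the shoelace sum; only the two edges meeting at A_3 involve p:
2·Area = [(4·p − (-2)·1) + ((-2)·9 − (-15)·p)] + 327
       = 19·p + 311 = 539
⇒ p = 12.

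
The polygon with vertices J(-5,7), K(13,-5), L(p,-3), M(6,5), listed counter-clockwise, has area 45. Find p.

The doubled signed area Σ (x_i y_{i+1} − x_{i+1} y_i) is linear in p.
With p=0 it equals -20; the coefficient of p is 10 (from the two edges through L).
So 10·p + -20 = 2·45 = 90 ⇒ p = 11.

11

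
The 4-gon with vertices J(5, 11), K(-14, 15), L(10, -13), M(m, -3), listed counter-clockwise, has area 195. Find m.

The doubled signed area Σ (x_i y_{i+1} − x_{i+1} y_i) is linear in m.
With m=0 it equals 246; the coefficient of m is 24 (from the two edges through M).
So 24·m + 246 = 2·195 = 390 ⇒ m = 6.

6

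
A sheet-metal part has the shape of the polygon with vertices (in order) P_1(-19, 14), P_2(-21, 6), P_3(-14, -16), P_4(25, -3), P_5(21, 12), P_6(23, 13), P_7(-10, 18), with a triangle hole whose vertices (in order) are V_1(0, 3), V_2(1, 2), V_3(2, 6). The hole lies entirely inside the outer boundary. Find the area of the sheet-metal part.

1071.5

Outer boundary:
Apply the shoelace formula: 2A = Σ (x_i·y_{i+1} − x_{i+1}·y_i), indices taken mod 7.
P_1→P_2: (-19)(6) − (-21)(14) = 180
P_2→P_3: (-21)(-16) − (-14)(6) = 420
P_3→P_4: (-14)(-3) − (25)(-16) = 442
P_4→P_5: (25)(12) − (21)(-3) = 363
P_5→P_6: (21)(13) − (23)(12) = -3
P_6→P_7: (23)(18) − (-10)(13) = 544
P_7→P_1: (-10)(14) − (-19)(18) = 202
Σ = 2148
Area = |Σ|/2 = 1074.
Hole:
Apply Gauss's area formula: 2A = Σ (x_i·y_{i+1} − x_{i+1}·y_i), indices taken mod 3.
Σ = (-3) + (2) + (6) = 5
Area = |Σ|/2 = 2.5.
Net area = 1074 − 2.5 = 1071.5.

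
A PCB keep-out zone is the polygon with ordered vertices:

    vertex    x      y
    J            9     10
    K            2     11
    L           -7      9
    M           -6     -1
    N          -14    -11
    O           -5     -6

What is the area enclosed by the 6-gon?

160

Cross-terms: 79, 95, 61, 52, 29, 4  ⇒  Σ = 320
Area = |Σ|/2 = 160.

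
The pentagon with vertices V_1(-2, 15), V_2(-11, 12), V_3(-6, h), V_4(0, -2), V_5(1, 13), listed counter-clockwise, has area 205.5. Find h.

-13

Write out the shoelace sum; only the two edges meeting at V_3 involve h:
2·Area = [((-11)·h − (-6)·12) + ((-6)·(-2) − 0·h)] + 184
       = -11·h + 268 = 411
⇒ h = -13.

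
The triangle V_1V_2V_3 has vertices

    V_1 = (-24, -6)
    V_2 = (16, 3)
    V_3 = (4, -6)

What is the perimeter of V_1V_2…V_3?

84

|V_1V_2| = √((40)² + (9)²) = √1681 = 41
|V_2V_3| = √((-12)² + (-9)²) = √225 = 15
|V_3V_1| = √((-28)² + (0)²) = √784 = 28
Perimeter = 41 + 15 + 28 = 84.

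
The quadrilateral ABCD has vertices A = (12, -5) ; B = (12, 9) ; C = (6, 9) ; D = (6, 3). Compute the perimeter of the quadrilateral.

|AB| = √((0)² + (14)²) = √196 = 14
|BC| = √((-6)² + (0)²) = √36 = 6
|CD| = √((0)² + (-6)²) = √36 = 6
|DA| = √((6)² + (-8)²) = √100 = 10
Perimeter = 14 + 6 + 6 + 10 = 36.

36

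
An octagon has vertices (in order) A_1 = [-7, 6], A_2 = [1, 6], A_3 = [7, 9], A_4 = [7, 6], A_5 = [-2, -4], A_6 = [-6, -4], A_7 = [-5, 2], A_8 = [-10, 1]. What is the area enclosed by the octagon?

102

Apply the shoelace formula: 2A = Σ (x_i·y_{i+1} − x_{i+1}·y_i), indices taken mod 8.
Σ = (-48) + (-33) + (-21) + (-16) + (-16) + (-32) + (15) + (-53) = -204
Area = |Σ|/2 = 102.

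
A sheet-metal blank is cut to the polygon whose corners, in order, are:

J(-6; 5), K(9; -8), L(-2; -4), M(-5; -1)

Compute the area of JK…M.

49

Apply the shoelace (surveyor's) formula: 2A = Σ (x_i·y_{i+1} − x_{i+1}·y_i), indices taken mod 4.
Cross-terms: 3, -52, -18, -31  ⇒  Σ = -98
Area = |Σ|/2 = 49.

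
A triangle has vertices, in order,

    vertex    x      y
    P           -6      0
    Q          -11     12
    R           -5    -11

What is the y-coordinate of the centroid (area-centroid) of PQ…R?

Apply the shoelace formula. First the cross-terms c_i = x_i·y_{i+1} − x_{i+1}·y_i:
  -72, 181, -66  ⇒  2A = 43, A = 21.5.
Then Σ (y_i + y_{i+1})·c_i = 43, so ȳ = 43 / (6·21.5) = 1/3.

1/3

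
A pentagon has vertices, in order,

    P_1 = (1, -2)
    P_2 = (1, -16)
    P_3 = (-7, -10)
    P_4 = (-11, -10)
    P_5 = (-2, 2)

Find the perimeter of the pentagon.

48

|P_1P_2| = √((0)² + (-14)²) = √196 = 14
|P_2P_3| = √((-8)² + (6)²) = √100 = 10
|P_3P_4| = √((-4)² + (0)²) = √16 = 4
|P_4P_5| = √((9)² + (12)²) = √225 = 15
|P_5P_1| = √((3)² + (-4)²) = √25 = 5
Perimeter = 14 + 10 + 4 + 15 + 5 = 48.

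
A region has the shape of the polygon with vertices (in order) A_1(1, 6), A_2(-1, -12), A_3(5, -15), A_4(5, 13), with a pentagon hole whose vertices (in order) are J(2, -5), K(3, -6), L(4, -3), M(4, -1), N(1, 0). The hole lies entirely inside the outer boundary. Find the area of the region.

102

Outer boundary:
Apply the surveyor's formula: 2A = Σ (x_i·y_{i+1} − x_{i+1}·y_i), indices taken mod 4.
Σ = (-6) + (75) + (140) + (17) = 226
Area = |Σ|/2 = 113.
Hole:
Cross-terms: 3, 15, 8, 1, -5  ⇒  Σ = 22
Area = |Σ|/2 = 11.
Net area = 113 − 11 = 102.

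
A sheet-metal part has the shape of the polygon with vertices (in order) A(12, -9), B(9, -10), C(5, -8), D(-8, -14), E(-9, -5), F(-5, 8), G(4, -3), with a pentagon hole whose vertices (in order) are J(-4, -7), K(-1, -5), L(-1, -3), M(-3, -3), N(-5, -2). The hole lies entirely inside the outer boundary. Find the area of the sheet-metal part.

Outer boundary:
Apply the surveyor's formula: 2A = Σ (x_i·y_{i+1} − x_{i+1}·y_i), indices taken mod 7.
A→B: (12)(-10) − (9)(-9) = -39
B→C: (9)(-8) − (5)(-10) = -22
C→D: (5)(-14) − (-8)(-8) = -134
D→E: (-8)(-5) − (-9)(-14) = -86
E→F: (-9)(8) − (-5)(-5) = -97
F→G: (-5)(-3) − (4)(8) = -17
G→A: (4)(-9) − (12)(-3) = 0
Σ = -395
Area = |Σ|/2 = 197.5.
Hole:
Apply Gauss's area formula: 2A = Σ (x_i·y_{i+1} − x_{i+1}·y_i), indices taken mod 5.
Σ = (13) + (-2) + (-6) + (-9) + (27) = 23
Area = |Σ|/2 = 11.5.
Net area = 197.5 − 11.5 = 186.

186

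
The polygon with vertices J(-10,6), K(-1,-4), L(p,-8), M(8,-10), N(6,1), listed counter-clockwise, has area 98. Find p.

6

Write out the shoelace sum; only the two edges meeting at L involve p:
2·Area = [((-1)·(-8) − p·(-4)) + (p·(-10) − 8·(-8))] + 160
       = -6·p + 232 = 196
⇒ p = 6.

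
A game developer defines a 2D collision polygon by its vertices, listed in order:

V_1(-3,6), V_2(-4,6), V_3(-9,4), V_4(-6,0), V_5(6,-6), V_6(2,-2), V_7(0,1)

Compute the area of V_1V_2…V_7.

Apply the shoelace (surveyor's) formula: 2A = Σ (x_i·y_{i+1} − x_{i+1}·y_i), indices taken mod 7.
Cross-terms: 6, 38, 24, 36, 0, 2, 3  ⇒  Σ = 109
Area = |Σ|/2 = 54.5.

54.5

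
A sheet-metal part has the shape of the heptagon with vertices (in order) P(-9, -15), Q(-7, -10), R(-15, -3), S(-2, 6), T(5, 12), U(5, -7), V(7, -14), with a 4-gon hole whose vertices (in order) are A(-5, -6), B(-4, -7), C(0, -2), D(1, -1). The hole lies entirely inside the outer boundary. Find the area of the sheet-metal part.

315.5

Outer boundary:
Apply the shoelace formula: 2A = Σ (x_i·y_{i+1} − x_{i+1}·y_i), indices taken mod 7.
Cross-terms: -15, -129, -96, -54, -95, -21, -231  ⇒  Σ = -641
Area = |Σ|/2 = 320.5.
Hole:
Σ = (11) + (8) + (2) + (-11) = 10
Area = |Σ|/2 = 5.
Net area = 320.5 − 5 = 315.5.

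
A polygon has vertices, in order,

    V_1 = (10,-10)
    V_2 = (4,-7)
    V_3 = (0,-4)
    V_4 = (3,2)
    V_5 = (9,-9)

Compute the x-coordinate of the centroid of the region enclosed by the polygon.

988/237

Apply the shoelace (surveyor's) formula. First the cross-terms c_i = x_i·y_{i+1} − x_{i+1}·y_i:
  -30, -16, 12, -45, 0  ⇒  2A = -79, A = -39.5.
Then Σ (x_i + x_{i+1})·c_i = -988, so x̄ = -988 / (6·(-39.5)) = 988/237.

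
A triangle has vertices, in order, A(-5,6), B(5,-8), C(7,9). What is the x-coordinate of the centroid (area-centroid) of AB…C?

Apply the shoelace formula. First the cross-terms c_i = x_i·y_{i+1} − x_{i+1}·y_i:
  10, 101, 87  ⇒  2A = 198, A = 99.
Then Σ (x_i + x_{i+1})·c_i = 1386, so x̄ = 1386 / (6·99) = 7/3.

7/3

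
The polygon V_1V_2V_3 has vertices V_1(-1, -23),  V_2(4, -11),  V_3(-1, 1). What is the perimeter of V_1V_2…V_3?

50

|V_1V_2| = √((5)² + (12)²) = √169 = 13
|V_2V_3| = √((-5)² + (12)²) = √169 = 13
|V_3V_1| = √((0)² + (-24)²) = √576 = 24
Perimeter = 13 + 13 + 24 = 50.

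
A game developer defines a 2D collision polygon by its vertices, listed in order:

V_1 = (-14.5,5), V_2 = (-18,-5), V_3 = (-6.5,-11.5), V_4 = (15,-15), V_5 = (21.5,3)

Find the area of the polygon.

V_1→V_2: (-14.5)(-5) − (-18)(5) = 162.5
V_2→V_3: (-18)(-11.5) − (-6.5)(-5) = 174.5
V_3→V_4: (-6.5)(-15) − (15)(-11.5) = 270
V_4→V_5: (15)(3) − (21.5)(-15) = 367.5
V_5→V_1: (21.5)(5) − (-14.5)(3) = 151
Σ = 1125.5
Area = |Σ|/2 = 562.75.

562.75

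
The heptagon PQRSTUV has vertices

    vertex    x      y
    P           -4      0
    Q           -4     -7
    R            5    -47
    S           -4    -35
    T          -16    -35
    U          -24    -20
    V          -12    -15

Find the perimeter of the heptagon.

|PQ| = √((0)² + (-7)²) = √49 = 7
|QR| = √((9)² + (-40)²) = √1681 = 41
|RS| = √((-9)² + (12)²) = √225 = 15
|ST| = √((-12)² + (0)²) = √144 = 12
|TU| = √((-8)² + (15)²) = √289 = 17
|UV| = √((12)² + (5)²) = √169 = 13
|VP| = √((8)² + (15)²) = √289 = 17
Perimeter = 7 + 41 + 15 + 12 + 17 + 13 + 17 = 122.

122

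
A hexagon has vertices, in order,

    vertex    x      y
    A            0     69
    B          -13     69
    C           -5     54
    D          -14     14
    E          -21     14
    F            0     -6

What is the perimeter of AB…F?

|AB| = √((-13)² + (0)²) = √169 = 13
|BC| = √((8)² + (-15)²) = √289 = 17
|CD| = √((-9)² + (-40)²) = √1681 = 41
|DE| = √((-7)² + (0)²) = √49 = 7
|EF| = √((21)² + (-20)²) = √841 = 29
|FA| = √((0)² + (75)²) = √5625 = 75
Perimeter = 13 + 17 + 41 + 7 + 29 + 75 = 182.

182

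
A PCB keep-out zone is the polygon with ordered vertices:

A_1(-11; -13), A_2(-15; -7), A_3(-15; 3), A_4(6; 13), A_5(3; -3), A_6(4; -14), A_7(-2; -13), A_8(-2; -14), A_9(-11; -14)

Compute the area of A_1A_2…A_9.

391.5

Apply Gauss's area formula: 2A = Σ (x_i·y_{i+1} − x_{i+1}·y_i), indices taken mod 9.
Σ = (-118) + (-150) + (-213) + (-57) + (-30) + (-80) + (2) + (-126) + (-11) = -783
Area = |Σ|/2 = 391.5.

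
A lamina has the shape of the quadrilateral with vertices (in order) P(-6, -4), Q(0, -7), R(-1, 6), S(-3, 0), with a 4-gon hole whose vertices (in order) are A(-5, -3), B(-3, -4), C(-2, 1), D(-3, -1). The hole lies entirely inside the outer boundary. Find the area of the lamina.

28

Outer boundary:
Apply Gauss's area formula: 2A = Σ (x_i·y_{i+1} − x_{i+1}·y_i), indices taken mod 4.
Σ = (42) + (-7) + (18) + (12) = 65
Area = |Σ|/2 = 32.5.
Hole:
A→B: (-5)(-4) − (-3)(-3) = 11
B→C: (-3)(1) − (-2)(-4) = -11
C→D: (-2)(-1) − (-3)(1) = 5
D→A: (-3)(-3) − (-5)(-1) = 4
Σ = 9
Area = |Σ|/2 = 4.5.
Net area = 32.5 − 4.5 = 28.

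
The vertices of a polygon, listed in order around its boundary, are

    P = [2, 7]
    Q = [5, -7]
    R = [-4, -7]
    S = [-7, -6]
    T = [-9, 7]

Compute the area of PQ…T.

Apply the shoelace (surveyor's) formula: 2A = Σ (x_i·y_{i+1} − x_{i+1}·y_i), indices taken mod 5.
Σ = (-49) + (-63) + (-25) + (-103) + (-77) = -317
Area = |Σ|/2 = 158.5.

158.5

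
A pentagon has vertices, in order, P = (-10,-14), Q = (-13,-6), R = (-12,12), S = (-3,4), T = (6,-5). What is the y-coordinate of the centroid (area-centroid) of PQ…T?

Apply the surveyor's formula. First the cross-terms c_i = x_i·y_{i+1} − x_{i+1}·y_i:
  -122, -228, -12, -9, -134  ⇒  2A = -505, A = -252.5.
Then Σ (y_i + y_{i+1})·c_i = 3435, so ȳ = 3435 / (6·(-252.5)) = -229/101.

-229/101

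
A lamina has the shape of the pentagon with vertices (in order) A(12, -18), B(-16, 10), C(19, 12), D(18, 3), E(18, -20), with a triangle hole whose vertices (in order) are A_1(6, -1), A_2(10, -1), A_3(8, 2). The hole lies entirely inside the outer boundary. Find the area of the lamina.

597.5

Outer boundary:
Cross-terms: -168, -382, -159, -414, -84  ⇒  Σ = -1207
Area = |Σ|/2 = 603.5.
Hole:
A_1→A_2: (6)(-1) − (10)(-1) = 4
A_2→A_3: (10)(2) − (8)(-1) = 28
A_3→A_1: (8)(-1) − (6)(2) = -20
Σ = 12
Area = |Σ|/2 = 6.
Net area = 603.5 − 6 = 597.5.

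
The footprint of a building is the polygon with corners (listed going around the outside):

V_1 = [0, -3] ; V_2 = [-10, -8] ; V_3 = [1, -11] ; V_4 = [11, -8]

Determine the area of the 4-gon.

84

Apply the shoelace formula: 2A = Σ (x_i·y_{i+1} − x_{i+1}·y_i), indices taken mod 4.
V_1→V_2: (0)(-8) − (-10)(-3) = -30
V_2→V_3: (-10)(-11) − (1)(-8) = 118
V_3→V_4: (1)(-8) − (11)(-11) = 113
V_4→V_1: (11)(-3) − (0)(-8) = -33
Σ = 168
Area = |Σ|/2 = 84.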